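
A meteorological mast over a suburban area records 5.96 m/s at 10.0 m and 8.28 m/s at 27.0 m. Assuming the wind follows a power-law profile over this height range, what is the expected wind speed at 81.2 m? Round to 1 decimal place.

First find α: α = ln(V₂/V₁)/ln(z₂/z₁) = ln(8.28/5.96)/ln(27.0/10.0) = 0.32877/0.99325 = 0.3310
Extrapolate from 27.0 m to 81.2 m: V₃ = 8.28 × (81.2/27.0)^0.3310 = 8.28 × 1.4397 = 11.9211 m/s

11.9 m/s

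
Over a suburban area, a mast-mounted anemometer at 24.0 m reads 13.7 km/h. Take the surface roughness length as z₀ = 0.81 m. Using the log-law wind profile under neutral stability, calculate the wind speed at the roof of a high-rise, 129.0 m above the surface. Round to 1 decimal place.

20.5 km/h

Log law: V(z) ∝ ln(z/z₀), so V₂/V₁ = ln(z₂/z₀) / ln(z₁/z₀).
ln(129.0/0.81) = 5.0705, ln(24.0/0.81) = 3.3888
V₂ = 13.7 × 5.0705/3.3888 = 13.7 × 1.4963 = 20.4989 km/h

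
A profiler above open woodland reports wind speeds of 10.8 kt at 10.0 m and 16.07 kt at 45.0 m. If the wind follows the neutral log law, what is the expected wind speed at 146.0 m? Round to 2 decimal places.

Log law: V ∝ ln(z/z₀). From the pair, with r = V₁/V₂ = 0.67206,
ln z₀ = (ln z₁ − r·ln z₂)/(1 − r) = (2.3026 − 0.67206×3.8067)/0.32794 = -0.7798 → z₀ = 0.4585 m
V₃ = V₁ · ln(z₃/z₀)/ln(z₁/z₀) = 10.8 × 5.7634/3.0824 = 20.1938 kt

20.19 kt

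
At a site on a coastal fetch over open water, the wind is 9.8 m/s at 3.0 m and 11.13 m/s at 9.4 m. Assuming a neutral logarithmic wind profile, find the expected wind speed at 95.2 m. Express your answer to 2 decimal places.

Log law: V ∝ ln(z/z₀). From the pair, with r = V₁/V₂ = 0.88050,
ln z₀ = (ln z₁ − r·ln z₂)/(1 − r) = (1.0986 − 0.88050×2.2407)/0.11950 = -7.3168 → z₀ = 0.0006643 m
V₃ = V₁ · ln(z₃/z₀)/ln(z₁/z₀) = 9.8 × 11.8728/8.4155 = 13.8262 m/s

13.83 m/s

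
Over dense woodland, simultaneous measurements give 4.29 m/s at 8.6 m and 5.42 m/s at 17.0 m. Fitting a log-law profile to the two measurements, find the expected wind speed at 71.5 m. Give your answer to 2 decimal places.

7.80 m/s

Log law: V ∝ ln(z/z₀). From the pair, with r = V₁/V₂ = 0.79151,
ln z₀ = (ln z₁ − r·ln z₂)/(1 − r) = (2.1518 − 0.79151×2.8332)/0.20849 = -0.4353 → z₀ = 0.6470 m
V₃ = V₁ · ln(z₃/z₀)/ln(z₁/z₀) = 4.29 × 4.7050/2.5871 = 7.8020 m/s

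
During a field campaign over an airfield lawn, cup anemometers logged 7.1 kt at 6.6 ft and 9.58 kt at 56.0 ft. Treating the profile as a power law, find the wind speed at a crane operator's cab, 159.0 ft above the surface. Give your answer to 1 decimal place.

First find α: α = ln(V₂/V₁)/ln(z₂/z₁) = ln(9.58/7.1)/ln(56.0/6.6) = 0.29958/2.13828 = 0.1401
Extrapolate from 56.0 ft to 159.0 ft: V₃ = 9.58 × (159.0/56.0)^0.1401 = 9.58 × 1.1574 = 11.0882 kt

11.1 kt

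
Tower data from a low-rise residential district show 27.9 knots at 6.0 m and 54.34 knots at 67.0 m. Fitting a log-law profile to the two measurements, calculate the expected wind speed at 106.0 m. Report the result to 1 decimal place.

Log law: V ∝ ln(z/z₀). From the pair, with r = V₁/V₂ = 0.51343,
ln z₀ = (ln z₁ − r·ln z₂)/(1 − r) = (1.7918 − 0.51343×4.2047)/0.48657 = -0.7544 → z₀ = 0.4703 m
V₃ = V₁ · ln(z₃/z₀)/ln(z₁/z₀) = 27.9 × 5.4179/2.5462 = 59.3668 knots

59.4 knots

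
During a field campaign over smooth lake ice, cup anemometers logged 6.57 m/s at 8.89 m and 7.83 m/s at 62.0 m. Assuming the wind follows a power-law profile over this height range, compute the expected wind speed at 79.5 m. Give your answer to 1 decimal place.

8.0 m/s

First find α: α = ln(V₂/V₁)/ln(z₂/z₁) = ln(7.83/6.57)/ln(62.0/8.89) = 0.17545/1.94221 = 0.0903
Extrapolate from 62.0 m to 79.5 m: V₃ = 7.83 × (79.5/62.0)^0.0903 = 7.83 × 1.0227 = 8.0078 m/s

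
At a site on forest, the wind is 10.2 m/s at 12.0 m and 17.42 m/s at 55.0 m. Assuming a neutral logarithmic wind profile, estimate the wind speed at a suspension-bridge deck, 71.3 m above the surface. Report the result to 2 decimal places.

18.65 m/s

Log law: V ∝ ln(z/z₀). From the pair, with r = V₁/V₂ = 0.58553,
ln z₀ = (ln z₁ − r·ln z₂)/(1 − r) = (2.4849 − 0.58553×4.0073)/0.41447 = 0.3341 → z₀ = 1.397 m
V₃ = V₁ · ln(z₃/z₀)/ln(z₁/z₀) = 10.2 × 3.9328/2.1508 = 18.6510 m/s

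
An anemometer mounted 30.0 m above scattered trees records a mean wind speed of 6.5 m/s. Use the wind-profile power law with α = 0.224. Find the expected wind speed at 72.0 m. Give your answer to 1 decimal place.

7.9 m/s

Power-law profile: V₂ = V₁ · (z₂/z₁)^α
V₂ = 6.5 × (72.0/30.0)^0.224 = 6.5 × (2.4000)^0.224
    = 6.5 × 1.2167 = 7.9083 m/s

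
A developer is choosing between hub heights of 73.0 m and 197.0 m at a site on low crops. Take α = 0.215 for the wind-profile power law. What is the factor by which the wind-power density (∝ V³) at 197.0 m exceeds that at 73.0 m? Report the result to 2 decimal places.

Speed ratio: V_B/V_A = (z_B/z_A)^α = (197.0/73.0)^0.215 = (2.6986)^0.215 = 1.23793
Power-density ratio: P_B/P_A = (V_B/V_A)³ = (1.23793)³ = 1.89709

1.90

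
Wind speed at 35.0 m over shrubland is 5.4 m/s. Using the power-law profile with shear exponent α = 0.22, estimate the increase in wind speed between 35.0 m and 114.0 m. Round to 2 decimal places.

1.60 m/s

Power law: V₂ = V₁ · (z₂/z₁)^α = 5.4 × (3.2571)^0.22 = 7.0019 m/s
ΔV = 7.0019 − 5.4 = 1.6019 m/s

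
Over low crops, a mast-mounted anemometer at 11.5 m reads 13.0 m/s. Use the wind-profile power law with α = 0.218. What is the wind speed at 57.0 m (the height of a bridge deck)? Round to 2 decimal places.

18.43 m/s

Power-law profile: V₂ = V₁ · (z₂/z₁)^α
V₂ = 13.0 × (57.0/11.5)^0.218 = 13.0 × (4.9565)^0.218
    = 13.0 × 1.4176 = 18.4286 m/s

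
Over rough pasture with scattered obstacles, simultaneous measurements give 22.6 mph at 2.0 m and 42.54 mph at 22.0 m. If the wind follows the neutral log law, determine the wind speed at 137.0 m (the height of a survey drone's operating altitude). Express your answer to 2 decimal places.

Log law: V ∝ ln(z/z₀). From the pair, with r = V₁/V₂ = 0.53126,
ln z₀ = (ln z₁ − r·ln z₂)/(1 − r) = (0.6931 − 0.53126×3.0910)/0.46874 = -2.0246 → z₀ = 0.1320 m
V₃ = V₁ · ln(z₃/z₀)/ln(z₁/z₀) = 22.6 × 6.9446/2.7178 = 57.7488 mph

57.75 mph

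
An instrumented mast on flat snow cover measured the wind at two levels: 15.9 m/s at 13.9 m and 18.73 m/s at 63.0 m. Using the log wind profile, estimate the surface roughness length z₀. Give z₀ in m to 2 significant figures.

z₀ ≈ 0.0029 m

Log law: V(z) ∝ ln(z/z₀). With r = V₁/V₂ = 15.9/18.73 = 0.84891,
r · ln(z₂/z₀) = ln(z₁/z₀) ⇒ ln z₀ = (ln z₁ − r·ln z₂)/(1 − r)
ln z₀ = (2.63189 − 0.84891×4.14313) / 0.15109 = -5.8589
z₀ = exp(-5.8589) = 0.002855 m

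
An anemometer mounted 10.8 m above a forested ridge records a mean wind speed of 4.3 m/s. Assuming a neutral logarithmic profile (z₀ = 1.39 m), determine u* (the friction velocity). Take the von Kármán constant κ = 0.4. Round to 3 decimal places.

Log law: V(z) = (u*/κ) · ln(z/z₀) ⇒ u* = κ · V / ln(z/z₀)
u* = 0.4 × 4.3 / ln(10.8/1.39) = 0.4 × 4.3 / 2.0502
   = 1.7200 / 2.0502 = 0.8389 m/s

u* ≈ 0.839 m/s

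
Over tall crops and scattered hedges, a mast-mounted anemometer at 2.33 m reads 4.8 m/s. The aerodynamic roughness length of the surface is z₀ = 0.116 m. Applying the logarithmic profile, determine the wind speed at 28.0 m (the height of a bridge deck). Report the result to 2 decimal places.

Log law: V(z) ∝ ln(z/z₀), so V₂/V₁ = ln(z₂/z₀) / ln(z₁/z₀).
ln(28.0/0.116) = 5.4864, ln(2.33/0.116) = 3.0000
V₂ = 4.8 × 5.4864/3.0000 = 4.8 × 1.8288 = 8.7781 m/s

8.78 m/s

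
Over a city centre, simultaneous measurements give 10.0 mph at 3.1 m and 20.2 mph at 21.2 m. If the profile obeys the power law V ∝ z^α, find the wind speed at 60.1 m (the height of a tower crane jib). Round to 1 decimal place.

First find α: α = ln(V₂/V₁)/ln(z₂/z₁) = ln(20.2/10.0)/ln(21.2/3.1) = 0.70310/1.92260 = 0.3657
Extrapolate from 21.2 m to 60.1 m: V₃ = 20.2 × (60.1/21.2)^0.3657 = 20.2 × 1.4638 = 29.5696 mph

29.6 mph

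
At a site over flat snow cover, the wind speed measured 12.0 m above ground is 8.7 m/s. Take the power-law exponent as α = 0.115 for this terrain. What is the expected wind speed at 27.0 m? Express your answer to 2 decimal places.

Power-law profile: V₂ = V₁ · (z₂/z₁)^α
V₂ = 8.7 × (27.0/12.0)^0.115 = 8.7 × (2.2500)^0.115
    = 8.7 × 1.0977 = 9.5504 m/s

9.55 m/s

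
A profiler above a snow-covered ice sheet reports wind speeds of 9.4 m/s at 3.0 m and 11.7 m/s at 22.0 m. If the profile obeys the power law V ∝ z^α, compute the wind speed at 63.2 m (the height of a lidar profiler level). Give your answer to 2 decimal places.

First find α: α = ln(V₂/V₁)/ln(z₂/z₁) = ln(11.7/9.4)/ln(22.0/3.0) = 0.21888/1.99243 = 0.1099
Extrapolate from 22.0 m to 63.2 m: V₃ = 11.7 × (63.2/22.0)^0.1099 = 11.7 × 1.1229 = 13.1381 m/s

13.14 m/s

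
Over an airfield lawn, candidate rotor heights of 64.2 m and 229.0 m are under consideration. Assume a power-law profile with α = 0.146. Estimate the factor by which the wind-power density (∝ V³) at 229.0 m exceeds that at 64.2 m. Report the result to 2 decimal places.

Speed ratio: V_B/V_A = (z_B/z_A)^α = (229.0/64.2)^0.146 = (3.5670)^0.146 = 1.20403
Power-density ratio: P_B/P_A = (V_B/V_A)³ = (1.20403)³ = 1.74545

1.75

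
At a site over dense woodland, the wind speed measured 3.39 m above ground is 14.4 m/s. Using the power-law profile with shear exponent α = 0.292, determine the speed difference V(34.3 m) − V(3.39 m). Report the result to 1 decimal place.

13.9 m/s

Power law: V₂ = V₁ · (z₂/z₁)^α = 14.4 × (10.1180)^0.292 = 28.3041 m/s
ΔV = 28.3041 − 14.4 = 13.9041 m/s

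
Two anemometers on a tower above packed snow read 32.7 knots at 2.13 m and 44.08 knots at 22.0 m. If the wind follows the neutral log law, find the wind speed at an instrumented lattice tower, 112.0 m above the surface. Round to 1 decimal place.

Log law: V ∝ ln(z/z₀). From the pair, with r = V₁/V₂ = 0.74183,
ln z₀ = (ln z₁ − r·ln z₂)/(1 − r) = (0.7561 − 0.74183×3.0910)/0.25817 = -5.9532 → z₀ = 0.002598 m
V₃ = V₁ · ln(z₃/z₀)/ln(z₁/z₀) = 32.7 × 10.6717/6.7093 = 52.0119 knots

52.0 knots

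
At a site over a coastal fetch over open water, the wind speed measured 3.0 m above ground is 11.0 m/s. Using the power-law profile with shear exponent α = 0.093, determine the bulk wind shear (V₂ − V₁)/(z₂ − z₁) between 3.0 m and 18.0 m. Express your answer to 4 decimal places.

Power law: V₂ = V₁ · (z₂/z₁)^α = 11.0 × (6.0000)^0.093 = 12.9945 m/s
ΔV/Δz = (12.9945 − 11.0)/(18.0 − 3.0) = 1.9945/15.0000 = 0.13297 m/s/m

0.1330 m/s/m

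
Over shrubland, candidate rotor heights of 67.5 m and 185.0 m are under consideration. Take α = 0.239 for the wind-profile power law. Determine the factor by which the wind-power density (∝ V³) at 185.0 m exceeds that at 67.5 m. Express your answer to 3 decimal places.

Speed ratio: V_B/V_A = (z_B/z_A)^α = (185.0/67.5)^0.239 = (2.7407)^0.239 = 1.27248
Power-density ratio: P_B/P_A = (V_B/V_A)³ = (1.27248)³ = 2.06040

2.060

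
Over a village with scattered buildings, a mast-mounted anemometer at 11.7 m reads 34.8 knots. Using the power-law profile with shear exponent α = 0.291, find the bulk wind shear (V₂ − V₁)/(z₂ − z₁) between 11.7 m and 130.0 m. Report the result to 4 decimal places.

0.2986 knots/m

Power law: V₂ = V₁ · (z₂/z₁)^α = 34.8 × (11.1111)^0.291 = 70.1285 knots
ΔV/Δz = (70.1285 − 34.8)/(130.0 − 11.7) = 35.3285/118.3000 = 0.29863 knots/m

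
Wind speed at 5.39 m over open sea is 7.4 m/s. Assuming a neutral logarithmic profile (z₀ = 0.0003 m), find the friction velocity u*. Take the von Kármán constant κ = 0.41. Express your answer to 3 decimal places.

u* ≈ 0.310 m/s

Log law: V(z) = (u*/κ) · ln(z/z₀) ⇒ u* = κ · V / ln(z/z₀)
u* = 0.41 × 7.4 / ln(5.39/0.0003) = 0.41 × 7.4 / 9.7963
   = 3.0340 / 9.7963 = 0.3097 m/s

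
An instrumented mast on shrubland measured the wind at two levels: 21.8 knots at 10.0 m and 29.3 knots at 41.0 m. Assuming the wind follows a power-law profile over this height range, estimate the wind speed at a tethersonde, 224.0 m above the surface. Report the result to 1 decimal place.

41.8 knots

First find α: α = ln(V₂/V₁)/ln(z₂/z₁) = ln(29.3/21.8)/ln(41.0/10.0) = 0.29568/1.41099 = 0.2096
Extrapolate from 41.0 m to 224.0 m: V₃ = 29.3 × (224.0/41.0)^0.2096 = 29.3 × 1.4274 = 41.8221 knots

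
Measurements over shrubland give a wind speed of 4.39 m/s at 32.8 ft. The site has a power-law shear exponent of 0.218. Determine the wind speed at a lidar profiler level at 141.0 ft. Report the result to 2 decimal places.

6.03 m/s

Power-law profile: V₂ = V₁ · (z₂/z₁)^α
V₂ = 4.39 × (141.0/32.8)^0.218 = 4.39 × (4.2988)^0.218
    = 4.39 × 1.3743 = 6.0330 m/s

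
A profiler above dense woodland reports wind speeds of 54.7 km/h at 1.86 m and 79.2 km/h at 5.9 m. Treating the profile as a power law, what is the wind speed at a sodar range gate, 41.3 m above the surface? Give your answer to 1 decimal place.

147.8 km/h

First find α: α = ln(V₂/V₁)/ln(z₂/z₁) = ln(79.2/54.7)/ln(5.9/1.86) = 0.37011/1.15438 = 0.3206
Extrapolate from 5.9 m to 41.3 m: V₃ = 79.2 × (41.3/5.9)^0.3206 = 79.2 × 1.8662 = 147.8012 km/h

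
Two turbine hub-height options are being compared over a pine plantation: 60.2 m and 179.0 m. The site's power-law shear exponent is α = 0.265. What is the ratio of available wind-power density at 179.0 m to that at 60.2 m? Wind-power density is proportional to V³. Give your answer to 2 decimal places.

2.38

Speed ratio: V_B/V_A = (z_B/z_A)^α = (179.0/60.2)^0.265 = (2.9734)^0.265 = 1.33479
Power-density ratio: P_B/P_A = (V_B/V_A)³ = (1.33479)³ = 2.37815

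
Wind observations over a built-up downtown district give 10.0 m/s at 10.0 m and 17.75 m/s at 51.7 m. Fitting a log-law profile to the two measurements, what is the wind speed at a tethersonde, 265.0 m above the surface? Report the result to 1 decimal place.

Log law: V ∝ ln(z/z₀). From the pair, with r = V₁/V₂ = 0.56338,
ln z₀ = (ln z₁ − r·ln z₂)/(1 − r) = (2.3026 − 0.56338×3.9455)/0.43662 = 0.1827 → z₀ = 1.201 m
V₃ = V₁ · ln(z₃/z₀)/ln(z₁/z₀) = 10.0 × 5.3970/2.1198 = 25.4594 m/s

25.5 m/s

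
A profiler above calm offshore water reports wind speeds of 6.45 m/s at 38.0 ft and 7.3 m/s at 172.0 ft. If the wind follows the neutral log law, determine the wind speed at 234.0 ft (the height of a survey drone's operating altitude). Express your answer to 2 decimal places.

7.47 m/s

Log law: V ∝ ln(z/z₀). From the pair, with r = V₁/V₂ = 0.88356,
ln z₀ = (ln z₁ − r·ln z₂)/(1 − r) = (3.6376 − 0.88356×5.1475)/0.11644 = -7.8200 → z₀ = 0.0004016 ft
V₃ = V₁ · ln(z₃/z₀)/ln(z₁/z₀) = 6.45 × 13.2753/11.4575 = 7.4733 m/s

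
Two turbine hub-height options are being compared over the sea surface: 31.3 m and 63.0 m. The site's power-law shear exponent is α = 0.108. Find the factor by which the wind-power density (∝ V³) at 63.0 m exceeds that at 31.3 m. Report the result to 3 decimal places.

Speed ratio: V_B/V_A = (z_B/z_A)^α = (63.0/31.3)^0.108 = (2.0128)^0.108 = 1.07847
Power-density ratio: P_B/P_A = (V_B/V_A)³ = (1.07847)³ = 1.25438

1.254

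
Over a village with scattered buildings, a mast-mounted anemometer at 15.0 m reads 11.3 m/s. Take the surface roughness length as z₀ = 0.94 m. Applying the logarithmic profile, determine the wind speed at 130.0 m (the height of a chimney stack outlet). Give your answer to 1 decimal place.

20.1 m/s

Log law: V(z) ∝ ln(z/z₀), so V₂/V₁ = ln(z₂/z₀) / ln(z₁/z₀).
ln(130.0/0.94) = 4.9294, ln(15.0/0.94) = 2.7699
V₂ = 11.3 × 4.9294/2.7699 = 11.3 × 1.7796 = 20.1097 m/s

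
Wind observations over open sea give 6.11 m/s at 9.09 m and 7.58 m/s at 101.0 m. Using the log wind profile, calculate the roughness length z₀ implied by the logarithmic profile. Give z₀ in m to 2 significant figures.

z₀ ≈ 0.00041 m

Log law: V(z) ∝ ln(z/z₀). With r = V₁/V₂ = 6.11/7.58 = 0.80607,
r · ln(z₂/z₀) = ln(z₁/z₀) ⇒ ln z₀ = (ln z₁ − r·ln z₂)/(1 − r)
ln z₀ = (2.20717 − 0.80607×4.61512) / 0.19393 = -7.8014
z₀ = exp(-7.8014) = 0.0004092 m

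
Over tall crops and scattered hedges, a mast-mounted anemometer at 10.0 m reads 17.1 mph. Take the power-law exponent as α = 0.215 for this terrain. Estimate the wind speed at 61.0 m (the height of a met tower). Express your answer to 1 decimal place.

Power-law profile: V₂ = V₁ · (z₂/z₁)^α
V₂ = 17.1 × (61.0/10.0)^0.215 = 17.1 × (6.1000)^0.215
    = 17.1 × 1.4752 = 25.2256 mph

25.2 mph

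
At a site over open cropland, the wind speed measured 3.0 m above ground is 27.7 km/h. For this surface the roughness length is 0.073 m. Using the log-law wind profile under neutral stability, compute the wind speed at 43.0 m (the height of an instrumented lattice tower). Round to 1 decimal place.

47.5 km/h

Log law: V(z) ∝ ln(z/z₀), so V₂/V₁ = ln(z₂/z₀) / ln(z₁/z₀).
ln(43.0/0.073) = 6.3785, ln(3.0/0.073) = 3.7159
V₂ = 27.7 × 6.3785/3.7159 = 27.7 × 1.7165 = 47.5481 km/h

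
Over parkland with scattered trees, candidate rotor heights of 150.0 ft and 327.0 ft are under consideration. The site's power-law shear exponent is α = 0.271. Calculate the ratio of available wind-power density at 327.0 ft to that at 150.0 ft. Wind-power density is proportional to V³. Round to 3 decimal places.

Speed ratio: V_B/V_A = (z_B/z_A)^α = (327.0/150.0)^0.271 = (2.1800)^0.271 = 1.23516
Power-density ratio: P_B/P_A = (V_B/V_A)³ = (1.23516)³ = 1.88437

1.884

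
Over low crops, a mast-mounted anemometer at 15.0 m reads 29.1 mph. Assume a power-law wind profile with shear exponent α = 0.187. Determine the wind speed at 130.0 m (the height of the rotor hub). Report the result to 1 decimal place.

43.6 mph

Power-law profile: V₂ = V₁ · (z₂/z₁)^α
V₂ = 29.1 × (130.0/15.0)^0.187 = 29.1 × (8.6667)^0.187
    = 29.1 × 1.4975 = 43.5784 mph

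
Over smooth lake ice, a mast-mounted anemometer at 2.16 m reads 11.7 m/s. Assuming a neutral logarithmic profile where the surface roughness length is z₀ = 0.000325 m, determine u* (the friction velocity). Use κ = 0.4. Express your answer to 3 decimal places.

u* ≈ 0.532 m/s

Log law: V(z) = (u*/κ) · ln(z/z₀) ⇒ u* = κ · V / ln(z/z₀)
u* = 0.4 × 11.7 / ln(2.16/0.000325) = 0.4 × 11.7 / 8.8018
   = 4.6800 / 8.8018 = 0.5317 m/s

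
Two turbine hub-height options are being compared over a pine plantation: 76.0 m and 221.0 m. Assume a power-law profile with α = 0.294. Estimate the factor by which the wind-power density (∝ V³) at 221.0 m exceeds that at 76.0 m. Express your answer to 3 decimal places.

2.564

Speed ratio: V_B/V_A = (z_B/z_A)^α = (221.0/76.0)^0.294 = (2.9079)^0.294 = 1.36865
Power-density ratio: P_B/P_A = (V_B/V_A)³ = (1.36865)³ = 2.56375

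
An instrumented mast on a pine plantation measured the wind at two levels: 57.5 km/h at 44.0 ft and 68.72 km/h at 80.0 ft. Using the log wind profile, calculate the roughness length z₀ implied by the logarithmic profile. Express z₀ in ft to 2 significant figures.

Log law: V(z) ∝ ln(z/z₀). With r = V₁/V₂ = 57.5/68.72 = 0.83673,
r · ln(z₂/z₀) = ln(z₁/z₀) ⇒ ln z₀ = (ln z₁ − r·ln z₂)/(1 − r)
ln z₀ = (3.78419 − 0.83673×4.38203) / 0.16327 = 0.7204
z₀ = exp(0.7204) = 2.055 ft

z₀ ≈ 2.1 ft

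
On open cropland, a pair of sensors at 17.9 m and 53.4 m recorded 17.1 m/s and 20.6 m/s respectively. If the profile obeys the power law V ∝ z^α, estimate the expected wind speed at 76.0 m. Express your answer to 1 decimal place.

First find α: α = ln(V₂/V₁)/ln(z₂/z₁) = ln(20.6/17.1)/ln(53.4/17.9) = 0.18621/1.09301 = 0.1704
Extrapolate from 53.4 m to 76.0 m: V₃ = 20.6 × (76.0/53.4)^0.1704 = 20.6 × 1.0620 = 21.8766 m/s

21.9 m/s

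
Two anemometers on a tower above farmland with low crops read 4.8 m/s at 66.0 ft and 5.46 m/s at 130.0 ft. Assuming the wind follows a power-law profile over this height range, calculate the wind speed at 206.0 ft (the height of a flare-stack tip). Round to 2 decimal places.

First find α: α = ln(V₂/V₁)/ln(z₂/z₁) = ln(5.46/4.8)/ln(130.0/66.0) = 0.12883/0.67788 = 0.1901
Extrapolate from 130.0 ft to 206.0 ft: V₃ = 5.46 × (206.0/130.0)^0.1901 = 5.46 × 1.0914 = 5.9592 m/s

5.96 m/s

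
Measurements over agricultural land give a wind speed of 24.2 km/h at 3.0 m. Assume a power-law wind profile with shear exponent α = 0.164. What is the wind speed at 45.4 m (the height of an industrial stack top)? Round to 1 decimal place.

Power-law profile: V₂ = V₁ · (z₂/z₁)^α
V₂ = 24.2 × (45.4/3.0)^0.164 = 24.2 × (15.1333)^0.164
    = 24.2 × 1.5614 = 37.7855 km/h

37.8 km/h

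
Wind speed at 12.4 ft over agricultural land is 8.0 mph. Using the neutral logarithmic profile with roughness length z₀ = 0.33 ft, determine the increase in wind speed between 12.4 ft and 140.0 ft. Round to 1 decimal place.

Log law: V₂ = V₁ · ln(z₂/z₀)/ln(z₁/z₀) = 8.0 × 6.0503/3.6264 = 13.3474 mph
ΔV = 13.3474 − 8.0 = 5.3474 mph

5.3 mph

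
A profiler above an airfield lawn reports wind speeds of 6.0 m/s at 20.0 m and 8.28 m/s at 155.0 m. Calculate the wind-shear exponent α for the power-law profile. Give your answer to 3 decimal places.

Power law: V₂/V₁ = (z₂/z₁)^α ⇒ α = ln(V₂/V₁) / ln(z₂/z₁)
α = ln(8.28/6.0) / ln(155.0/20.0) = ln(1.3800) / ln(7.7500)
  = 0.32208 / 2.04769 = 0.15729

α ≈ 0.157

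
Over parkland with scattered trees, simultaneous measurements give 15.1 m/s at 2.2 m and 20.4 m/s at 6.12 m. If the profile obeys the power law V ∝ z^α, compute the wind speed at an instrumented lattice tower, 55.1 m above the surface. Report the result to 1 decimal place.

First find α: α = ln(V₂/V₁)/ln(z₂/z₁) = ln(20.4/15.1)/ln(6.12/2.2) = 0.30084/1.02310 = 0.2940
Extrapolate from 6.12 m to 55.1 m: V₃ = 20.4 × (55.1/6.12)^0.2940 = 20.4 × 1.9083 = 38.9285 m/s

38.9 m/s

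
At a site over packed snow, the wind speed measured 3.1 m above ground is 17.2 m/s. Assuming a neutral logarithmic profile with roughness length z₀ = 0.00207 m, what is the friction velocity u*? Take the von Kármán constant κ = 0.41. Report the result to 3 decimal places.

Log law: V(z) = (u*/κ) · ln(z/z₀) ⇒ u* = κ · V / ln(z/z₀)
u* = 0.41 × 17.2 / ln(3.1/0.00207) = 0.41 × 17.2 / 7.3116
   = 7.0520 / 7.3116 = 0.9645 m/s

u* ≈ 0.964 m/s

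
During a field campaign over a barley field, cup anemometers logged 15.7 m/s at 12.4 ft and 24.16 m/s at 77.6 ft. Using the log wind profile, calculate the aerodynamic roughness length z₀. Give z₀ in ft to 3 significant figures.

Log law: V(z) ∝ ln(z/z₀). With r = V₁/V₂ = 15.7/24.16 = 0.64983,
r · ln(z₂/z₀) = ln(z₁/z₀) ⇒ ln z₀ = (ln z₁ − r·ln z₂)/(1 − r)
ln z₀ = (2.51770 − 0.64983×4.35157) / 0.35017 = -0.8856
z₀ = exp(-0.8856) = 0.4125 ft

z₀ ≈ 0.412 ft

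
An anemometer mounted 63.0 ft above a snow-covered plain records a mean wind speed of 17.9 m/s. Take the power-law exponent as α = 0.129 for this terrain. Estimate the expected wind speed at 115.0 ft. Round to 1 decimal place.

Power-law profile: V₂ = V₁ · (z₂/z₁)^α
V₂ = 17.9 × (115.0/63.0)^0.129 = 17.9 × (1.8254)^0.129
    = 17.9 × 1.0807 = 19.3450 m/s

19.3 m/s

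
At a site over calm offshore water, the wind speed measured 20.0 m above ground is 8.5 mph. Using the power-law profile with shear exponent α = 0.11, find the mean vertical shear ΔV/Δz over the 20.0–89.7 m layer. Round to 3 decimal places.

0.022 mph/m

Power law: V₂ = V₁ · (z₂/z₁)^α = 8.5 × (4.4850)^0.11 = 10.0257 mph
ΔV/Δz = (10.0257 − 8.5)/(89.7 − 20.0) = 1.5257/69.7000 = 0.02189 mph/m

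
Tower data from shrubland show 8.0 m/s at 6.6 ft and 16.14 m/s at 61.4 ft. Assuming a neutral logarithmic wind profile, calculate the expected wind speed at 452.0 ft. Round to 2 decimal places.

23.43 m/s

Log law: V ∝ ln(z/z₀). From the pair, with r = V₁/V₂ = 0.49566,
ln z₀ = (ln z₁ − r·ln z₂)/(1 − r) = (1.8871 − 0.49566×4.1174)/0.50434 = -0.3049 → z₀ = 0.7372 ft
V₃ = V₁ · ln(z₃/z₀)/ln(z₁/z₀) = 8.0 × 6.4186/2.1920 = 23.4257 m/s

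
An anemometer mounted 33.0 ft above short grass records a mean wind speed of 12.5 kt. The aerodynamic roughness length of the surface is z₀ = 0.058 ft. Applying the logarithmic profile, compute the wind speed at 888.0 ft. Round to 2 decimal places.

18.99 kt

Log law: V(z) ∝ ln(z/z₀), so V₂/V₁ = ln(z₂/z₀) / ln(z₁/z₀).
ln(888.0/0.058) = 9.6363, ln(33.0/0.058) = 6.3438
V₂ = 12.5 × 9.6363/6.3438 = 12.5 × 1.5190 = 18.9875 kt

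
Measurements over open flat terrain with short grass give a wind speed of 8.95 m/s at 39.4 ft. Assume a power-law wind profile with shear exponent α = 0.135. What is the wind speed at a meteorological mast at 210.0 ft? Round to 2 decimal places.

11.22 m/s

Power-law profile: V₂ = V₁ · (z₂/z₁)^α
V₂ = 8.95 × (210.0/39.4)^0.135 = 8.95 × (5.3299)^0.135
    = 8.95 × 1.2535 = 11.2184 m/s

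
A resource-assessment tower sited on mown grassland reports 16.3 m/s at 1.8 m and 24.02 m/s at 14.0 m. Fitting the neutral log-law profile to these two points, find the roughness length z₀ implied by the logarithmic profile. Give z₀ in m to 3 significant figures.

z₀ ≈ 0.0237 m

Log law: V(z) ∝ ln(z/z₀). With r = V₁/V₂ = 16.3/24.02 = 0.67860,
r · ln(z₂/z₀) = ln(z₁/z₀) ⇒ ln z₀ = (ln z₁ − r·ln z₂)/(1 − r)
ln z₀ = (0.58779 − 0.67860×2.63906) / 0.32140 = -3.7433
z₀ = exp(-3.7433) = 0.02368 m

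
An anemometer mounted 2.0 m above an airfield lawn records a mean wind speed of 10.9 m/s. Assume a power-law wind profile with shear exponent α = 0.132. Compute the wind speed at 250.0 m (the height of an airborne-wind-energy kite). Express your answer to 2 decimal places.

20.62 m/s

Power-law profile: V₂ = V₁ · (z₂/z₁)^α
V₂ = 10.9 × (250.0/2.0)^0.132 = 10.9 × (125.0000)^0.132
    = 10.9 × 1.8914 = 20.6167 m/s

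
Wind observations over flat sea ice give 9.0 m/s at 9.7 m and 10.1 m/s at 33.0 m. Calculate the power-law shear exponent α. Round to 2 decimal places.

Power law: V₂/V₁ = (z₂/z₁)^α ⇒ α = ln(V₂/V₁) / ln(z₂/z₁)
α = ln(10.1/9.0) / ln(33.0/9.7) = ln(1.1222) / ln(3.4021)
  = 0.11531 / 1.22438 = 0.09418

α ≈ 0.09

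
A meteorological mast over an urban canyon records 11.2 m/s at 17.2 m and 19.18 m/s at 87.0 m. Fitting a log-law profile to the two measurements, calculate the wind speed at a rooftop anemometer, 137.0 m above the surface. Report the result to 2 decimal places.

21.42 m/s

Log law: V ∝ ln(z/z₀). From the pair, with r = V₁/V₂ = 0.58394,
ln z₀ = (ln z₁ − r·ln z₂)/(1 − r) = (2.8449 − 0.58394×4.4659)/0.41606 = 0.5698 → z₀ = 1.768 m
V₃ = V₁ · ln(z₃/z₀)/ln(z₁/z₀) = 11.2 × 4.3502/2.2751 = 21.4154 m/s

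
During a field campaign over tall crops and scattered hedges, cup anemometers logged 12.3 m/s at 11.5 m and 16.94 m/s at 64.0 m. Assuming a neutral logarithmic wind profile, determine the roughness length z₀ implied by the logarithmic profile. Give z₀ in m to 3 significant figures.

z₀ ≈ 0.121 m

Log law: V(z) ∝ ln(z/z₀). With r = V₁/V₂ = 12.3/16.94 = 0.72609,
r · ln(z₂/z₀) = ln(z₁/z₀) ⇒ ln z₀ = (ln z₁ − r·ln z₂)/(1 − r)
ln z₀ = (2.44235 − 0.72609×4.15888) / 0.27391 = -2.1080
z₀ = exp(-2.1080) = 0.1215 m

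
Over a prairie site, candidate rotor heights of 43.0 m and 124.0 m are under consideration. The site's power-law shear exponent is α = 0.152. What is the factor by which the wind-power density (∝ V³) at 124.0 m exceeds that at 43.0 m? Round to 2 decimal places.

1.62

Speed ratio: V_B/V_A = (z_B/z_A)^α = (124.0/43.0)^0.152 = (2.8837)^0.152 = 1.17466
Power-density ratio: P_B/P_A = (V_B/V_A)³ = (1.17466)³ = 1.62083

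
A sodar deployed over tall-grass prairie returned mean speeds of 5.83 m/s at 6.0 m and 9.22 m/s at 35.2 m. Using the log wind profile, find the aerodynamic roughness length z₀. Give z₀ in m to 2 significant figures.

z₀ ≈ 0.29 m

Log law: V(z) ∝ ln(z/z₀). With r = V₁/V₂ = 5.83/9.22 = 0.63232,
r · ln(z₂/z₀) = ln(z₁/z₀) ⇒ ln z₀ = (ln z₁ − r·ln z₂)/(1 − r)
ln z₀ = (1.79176 − 0.63232×3.56105) / 0.36768 = -1.2510
z₀ = exp(-1.2510) = 0.2862 m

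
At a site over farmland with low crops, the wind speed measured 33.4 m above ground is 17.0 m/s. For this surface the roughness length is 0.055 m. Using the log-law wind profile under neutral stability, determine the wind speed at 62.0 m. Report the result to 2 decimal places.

Log law: V(z) ∝ ln(z/z₀), so V₂/V₁ = ln(z₂/z₀) / ln(z₁/z₀).
ln(62.0/0.055) = 7.0276, ln(33.4/0.055) = 6.4090
V₂ = 17.0 × 7.0276/6.4090 = 17.0 × 1.0965 = 18.6408 m/s

18.64 m/s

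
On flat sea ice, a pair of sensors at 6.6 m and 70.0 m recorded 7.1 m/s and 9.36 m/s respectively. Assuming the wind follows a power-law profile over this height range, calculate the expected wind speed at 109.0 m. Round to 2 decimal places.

First find α: α = ln(V₂/V₁)/ln(z₂/z₁) = ln(9.36/7.1)/ln(70.0/6.6) = 0.27635/2.36143 = 0.1170
Extrapolate from 70.0 m to 109.0 m: V₃ = 9.36 × (109.0/70.0)^0.1170 = 9.36 × 1.0532 = 9.8579 m/s

9.86 m/s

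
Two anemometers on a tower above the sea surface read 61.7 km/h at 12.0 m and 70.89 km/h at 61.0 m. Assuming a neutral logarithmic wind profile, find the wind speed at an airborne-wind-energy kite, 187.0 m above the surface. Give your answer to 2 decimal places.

77.22 km/h

Log law: V ∝ ln(z/z₀). From the pair, with r = V₁/V₂ = 0.87036,
ln z₀ = (ln z₁ − r·ln z₂)/(1 − r) = (2.4849 − 0.87036×4.1109)/0.12964 = -8.4315 → z₀ = 0.0002179 m
V₃ = V₁ · ln(z₃/z₀)/ln(z₁/z₀) = 61.7 × 13.6627/10.9165 = 77.2216 km/h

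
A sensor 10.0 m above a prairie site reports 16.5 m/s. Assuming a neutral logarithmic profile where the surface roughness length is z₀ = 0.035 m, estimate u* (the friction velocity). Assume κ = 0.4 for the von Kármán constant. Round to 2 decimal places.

Log law: V(z) = (u*/κ) · ln(z/z₀) ⇒ u* = κ · V / ln(z/z₀)
u* = 0.4 × 16.5 / ln(10.0/0.035) = 0.4 × 16.5 / 5.6550
   = 6.6000 / 5.6550 = 1.1671 m/s

u* ≈ 1.17 m/s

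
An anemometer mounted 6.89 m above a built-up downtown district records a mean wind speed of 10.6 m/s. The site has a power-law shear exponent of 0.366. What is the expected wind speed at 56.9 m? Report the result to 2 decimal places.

22.96 m/s

Power-law profile: V₂ = V₁ · (z₂/z₁)^α
V₂ = 10.6 × (56.9/6.89)^0.366 = 10.6 × (8.2583)^0.366
    = 10.6 × 2.1656 = 22.9556 m/s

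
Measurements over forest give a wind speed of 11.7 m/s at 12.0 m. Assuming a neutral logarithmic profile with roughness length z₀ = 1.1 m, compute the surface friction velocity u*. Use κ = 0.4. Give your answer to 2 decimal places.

Log law: V(z) = (u*/κ) · ln(z/z₀) ⇒ u* = κ · V / ln(z/z₀)
u* = 0.4 × 11.7 / ln(12.0/1.1) = 0.4 × 11.7 / 2.3896
   = 4.6800 / 2.3896 = 1.9585 m/s

u* ≈ 1.96 m/s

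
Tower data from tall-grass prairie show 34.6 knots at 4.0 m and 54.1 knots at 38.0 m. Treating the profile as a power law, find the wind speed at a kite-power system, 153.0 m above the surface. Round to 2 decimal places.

First find α: α = ln(V₂/V₁)/ln(z₂/z₁) = ln(54.1/34.6)/ln(38.0/4.0) = 0.44698/2.25129 = 0.1985
Extrapolate from 38.0 m to 153.0 m: V₃ = 54.1 × (153.0/38.0)^0.1985 = 54.1 × 1.3186 = 71.3342 knots

71.33 knots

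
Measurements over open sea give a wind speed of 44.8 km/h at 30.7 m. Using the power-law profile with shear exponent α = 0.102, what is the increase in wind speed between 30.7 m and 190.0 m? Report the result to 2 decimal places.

9.15 km/h

Power law: V₂ = V₁ · (z₂/z₁)^α = 44.8 × (6.1889)^0.102 = 53.9539 km/h
ΔV = 53.9539 − 44.8 = 9.1539 km/h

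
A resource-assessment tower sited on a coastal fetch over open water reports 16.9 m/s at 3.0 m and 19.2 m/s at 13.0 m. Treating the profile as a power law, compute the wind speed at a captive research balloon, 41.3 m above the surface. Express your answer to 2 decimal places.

First find α: α = ln(V₂/V₁)/ln(z₂/z₁) = ln(19.2/16.9)/ln(13.0/3.0) = 0.12760/1.46634 = 0.0870
Extrapolate from 13.0 m to 41.3 m: V₃ = 19.2 × (41.3/13.0)^0.0870 = 19.2 × 1.1058 = 21.2317 m/s

21.23 m/s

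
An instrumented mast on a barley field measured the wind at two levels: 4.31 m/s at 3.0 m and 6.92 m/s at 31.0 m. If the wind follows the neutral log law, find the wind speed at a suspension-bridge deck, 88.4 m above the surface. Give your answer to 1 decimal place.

8.1 m/s

Log law: V ∝ ln(z/z₀). From the pair, with r = V₁/V₂ = 0.62283,
ln z₀ = (ln z₁ − r·ln z₂)/(1 − r) = (1.0986 − 0.62283×3.4340)/0.37717 = -2.7579 → z₀ = 0.06343 m
V₃ = V₁ · ln(z₃/z₀)/ln(z₁/z₀) = 4.31 × 7.2398/3.8565 = 8.0911 m/s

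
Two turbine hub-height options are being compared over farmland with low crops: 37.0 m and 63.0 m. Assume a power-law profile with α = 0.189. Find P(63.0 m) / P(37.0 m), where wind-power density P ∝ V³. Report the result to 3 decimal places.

Speed ratio: V_B/V_A = (z_B/z_A)^α = (63.0/37.0)^0.189 = (1.7027)^0.189 = 1.10582
Power-density ratio: P_B/P_A = (V_B/V_A)³ = (1.10582)³ = 1.35225

1.352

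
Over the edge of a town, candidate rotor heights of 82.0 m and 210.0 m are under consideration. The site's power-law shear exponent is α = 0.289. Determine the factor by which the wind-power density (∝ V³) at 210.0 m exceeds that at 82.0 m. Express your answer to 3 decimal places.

2.260

Speed ratio: V_B/V_A = (z_B/z_A)^α = (210.0/82.0)^0.289 = (2.5610)^0.289 = 1.31229
Power-density ratio: P_B/P_A = (V_B/V_A)³ = (1.31229)³ = 2.25989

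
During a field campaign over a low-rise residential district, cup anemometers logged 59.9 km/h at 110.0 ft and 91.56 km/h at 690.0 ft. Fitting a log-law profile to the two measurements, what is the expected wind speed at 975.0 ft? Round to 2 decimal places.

97.52 km/h

Log law: V ∝ ln(z/z₀). From the pair, with r = V₁/V₂ = 0.65422,
ln z₀ = (ln z₁ − r·ln z₂)/(1 − r) = (4.7005 − 0.65422×6.5367)/0.34578 = 1.2264 → z₀ = 3.409 ft
V₃ = V₁ · ln(z₃/z₀)/ln(z₁/z₀) = 59.9 × 5.6560/3.4741 = 97.5214 km/h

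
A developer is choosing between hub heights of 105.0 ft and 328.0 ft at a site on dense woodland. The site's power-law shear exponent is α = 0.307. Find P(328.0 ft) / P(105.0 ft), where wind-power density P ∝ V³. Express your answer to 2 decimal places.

Speed ratio: V_B/V_A = (z_B/z_A)^α = (328.0/105.0)^0.307 = (3.1238)^0.307 = 1.41863
Power-density ratio: P_B/P_A = (V_B/V_A)³ = (1.41863)³ = 2.85499

2.85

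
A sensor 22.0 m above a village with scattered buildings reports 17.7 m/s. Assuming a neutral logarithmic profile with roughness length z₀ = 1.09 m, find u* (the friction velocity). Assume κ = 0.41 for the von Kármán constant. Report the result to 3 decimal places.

u* ≈ 2.415 m/s

Log law: V(z) = (u*/κ) · ln(z/z₀) ⇒ u* = κ · V / ln(z/z₀)
u* = 0.41 × 17.7 / ln(22.0/1.09) = 0.41 × 17.7 / 3.0049
   = 7.2570 / 3.0049 = 2.4151 m/s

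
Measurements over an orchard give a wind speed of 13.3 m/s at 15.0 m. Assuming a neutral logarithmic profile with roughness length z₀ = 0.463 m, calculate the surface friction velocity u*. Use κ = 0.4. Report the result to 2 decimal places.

u* ≈ 1.53 m/s

Log law: V(z) = (u*/κ) · ln(z/z₀) ⇒ u* = κ · V / ln(z/z₀)
u* = 0.4 × 13.3 / ln(15.0/0.463) = 0.4 × 13.3 / 3.4781
   = 5.3200 / 3.4781 = 1.5296 m/s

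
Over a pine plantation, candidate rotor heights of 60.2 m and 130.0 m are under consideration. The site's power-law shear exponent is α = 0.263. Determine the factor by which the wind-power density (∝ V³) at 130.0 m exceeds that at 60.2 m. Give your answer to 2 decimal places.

Speed ratio: V_B/V_A = (z_B/z_A)^α = (130.0/60.2)^0.263 = (2.1595)^0.263 = 1.22443
Power-density ratio: P_B/P_A = (V_B/V_A)³ = (1.22443)³ = 1.83569

1.84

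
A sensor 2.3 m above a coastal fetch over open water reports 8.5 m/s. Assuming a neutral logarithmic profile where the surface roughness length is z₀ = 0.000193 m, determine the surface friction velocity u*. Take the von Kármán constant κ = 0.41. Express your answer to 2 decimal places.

Log law: V(z) = (u*/κ) · ln(z/z₀) ⇒ u* = κ · V / ln(z/z₀)
u* = 0.41 × 8.5 / ln(2.3/0.000193) = 0.41 × 8.5 / 9.3857
   = 3.4850 / 9.3857 = 0.3713 m/s

u* ≈ 0.37 m/s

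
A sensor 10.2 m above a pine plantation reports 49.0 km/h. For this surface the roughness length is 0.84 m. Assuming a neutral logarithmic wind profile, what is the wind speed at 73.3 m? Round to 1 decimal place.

87.7 km/h

Log law: V(z) ∝ ln(z/z₀), so V₂/V₁ = ln(z₂/z₀) / ln(z₁/z₀).
ln(73.3/0.84) = 4.4689, ln(10.2/0.84) = 2.4967
V₂ = 49.0 × 4.4689/2.4967 = 49.0 × 1.7899 = 87.7050 km/h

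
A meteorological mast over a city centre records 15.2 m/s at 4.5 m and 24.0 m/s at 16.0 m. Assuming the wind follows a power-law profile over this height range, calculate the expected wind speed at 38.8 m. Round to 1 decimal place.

First find α: α = ln(V₂/V₁)/ln(z₂/z₁) = ln(24.0/15.2)/ln(16.0/4.5) = 0.45676/1.26851 = 0.3601
Extrapolate from 16.0 m to 38.8 m: V₃ = 24.0 × (38.8/16.0)^0.3601 = 24.0 × 1.3757 = 33.0169 m/s

33.0 m/s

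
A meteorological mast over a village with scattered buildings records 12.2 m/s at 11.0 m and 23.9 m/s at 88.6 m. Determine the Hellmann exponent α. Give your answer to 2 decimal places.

Power law: V₂/V₁ = (z₂/z₁)^α ⇒ α = ln(V₂/V₁) / ln(z₂/z₁)
α = ln(23.9/12.2) / ln(88.6/11.0) = ln(1.9590) / ln(8.0545)
  = 0.67244 / 2.08624 = 0.32232

α ≈ 0.32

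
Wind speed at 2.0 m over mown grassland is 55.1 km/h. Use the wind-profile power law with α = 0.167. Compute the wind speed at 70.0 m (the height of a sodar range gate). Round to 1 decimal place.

Power-law profile: V₂ = V₁ · (z₂/z₁)^α
V₂ = 55.1 × (70.0/2.0)^0.167 = 55.1 × (35.0000)^0.167
    = 55.1 × 1.8108 = 99.7725 km/h

99.8 km/h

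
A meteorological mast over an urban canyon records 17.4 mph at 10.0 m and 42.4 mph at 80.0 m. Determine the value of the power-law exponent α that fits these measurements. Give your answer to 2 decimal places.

Power law: V₂/V₁ = (z₂/z₁)^α ⇒ α = ln(V₂/V₁) / ln(z₂/z₁)
α = ln(42.4/17.4) / ln(80.0/10.0) = ln(2.4368) / ln(8.0000)
  = 0.89068 / 2.07944 = 0.42833

α ≈ 0.43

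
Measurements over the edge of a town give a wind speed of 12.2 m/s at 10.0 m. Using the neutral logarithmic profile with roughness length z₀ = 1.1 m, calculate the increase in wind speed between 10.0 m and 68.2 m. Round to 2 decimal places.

Log law: V₂ = V₁ · ln(z₂/z₀)/ln(z₁/z₀) = 12.2 × 4.1271/2.2073 = 22.8114 m/s
ΔV = 22.8114 − 12.2 = 10.6114 m/s

10.61 m/s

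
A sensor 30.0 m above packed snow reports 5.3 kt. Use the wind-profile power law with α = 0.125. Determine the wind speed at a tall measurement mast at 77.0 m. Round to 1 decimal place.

6.0 kt

Power-law profile: V₂ = V₁ · (z₂/z₁)^α
V₂ = 5.3 × (77.0/30.0)^0.125 = 5.3 × (2.5667)^0.125
    = 5.3 × 1.1250 = 5.9628 kt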